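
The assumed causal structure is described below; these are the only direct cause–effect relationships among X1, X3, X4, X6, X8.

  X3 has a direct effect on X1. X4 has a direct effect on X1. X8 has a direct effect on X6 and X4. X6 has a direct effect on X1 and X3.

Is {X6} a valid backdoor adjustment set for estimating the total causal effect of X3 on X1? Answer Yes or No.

Backdoor paths from X3 to X1 (paths whose first edge points into X3):
  P1: X3 <- X6 <- X8 -> X4 -> X1
  P2: X3 <- X6 -> X1
Condition 1 (no descendant of X3 in the set): holds — descendants of X3 are {X1}; none are in {X6}.
Condition 2 (every backdoor path blocked by {X6}):
  P1: blocked at chain node X6 ∈ conditioning set.
  P2: blocked at fork node X6 ∈ conditioning set.
{X6} satisfies the backdoor criterion.

Yes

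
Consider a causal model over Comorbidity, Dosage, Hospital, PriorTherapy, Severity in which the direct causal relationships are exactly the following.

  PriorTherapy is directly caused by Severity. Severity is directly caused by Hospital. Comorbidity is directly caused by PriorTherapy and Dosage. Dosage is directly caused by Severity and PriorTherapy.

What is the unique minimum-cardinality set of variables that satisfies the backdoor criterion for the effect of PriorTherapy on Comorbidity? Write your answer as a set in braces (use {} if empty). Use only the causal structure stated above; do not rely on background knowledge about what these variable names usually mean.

{Severity}

Variables eligible for adjustment (non-descendants of PriorTherapy, excluding PriorTherapy and Comorbidity): {Hospital, Severity}.
Backdoor paths from PriorTherapy to Comorbidity:
  P1: PriorTherapy <- Severity -> Dosage -> Comorbidity
The empty set is not sufficient: P1 (PriorTherapy <- Severity -> Dosage -> Comorbidity) has no collider blocking it and no conditioned non-collider, so it is open.
Try {Severity}:
  P1: blocked at fork node Severity ∈ conditioning set.
{Severity} contains no descendant of PriorTherapy and blocks every backdoor path.
No other singleton works — e.g. {Hospital} leaves P1 open — so {Severity} is the unique smallest valid adjustment set.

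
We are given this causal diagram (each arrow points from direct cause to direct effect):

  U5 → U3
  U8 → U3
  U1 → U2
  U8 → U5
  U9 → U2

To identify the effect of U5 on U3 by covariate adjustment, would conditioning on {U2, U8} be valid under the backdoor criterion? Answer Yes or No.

Yes

Backdoor paths from U5 to U3 (paths whose first edge points into U5):
  P1: U5 <- U8 -> U3
Condition 1 (no descendant of U5 in the set): holds — descendants of U5 are {U3}; none are in {U2, U8}.
Condition 2 (every backdoor path blocked by {U2, U8}):
  P1: blocked at fork node U8 ∈ conditioning set.
{U2, U8} satisfies the backdoor criterion.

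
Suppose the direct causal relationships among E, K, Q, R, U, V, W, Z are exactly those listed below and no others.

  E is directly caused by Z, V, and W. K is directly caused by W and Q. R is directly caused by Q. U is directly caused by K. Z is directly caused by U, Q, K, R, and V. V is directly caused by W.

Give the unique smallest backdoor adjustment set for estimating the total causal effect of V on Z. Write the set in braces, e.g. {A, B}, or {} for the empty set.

{W}

Variables eligible for adjustment (non-descendants of V, excluding V and Z): {K, Q, R, U, W}.
Backdoor paths from V to Z:
  P1: V <- W -> K <- Q -> R -> Z
  P2: V <- W -> K <- Q -> Z
  P3: V <- W -> K -> U -> Z
  P4: V <- W -> K -> Z
  P5: V <- W -> E <- Z
The empty set is not sufficient: P3 (V <- W -> K -> U -> Z) has no collider blocking it and no conditioned non-collider, so it is open.
Try {W}:
  P1: blocked at fork node W ∈ conditioning set.
  P2: blocked at fork node W ∈ conditioning set.
  P3: blocked at fork node W ∈ conditioning set.
  P4: blocked at fork node W ∈ conditioning set.
  P5: blocked at fork node W ∈ conditioning set.
{W} contains no descendant of V and blocks every backdoor path.
No other singleton works — e.g. {Q} leaves P3 open — so {W} is the unique smallest valid adjustment set.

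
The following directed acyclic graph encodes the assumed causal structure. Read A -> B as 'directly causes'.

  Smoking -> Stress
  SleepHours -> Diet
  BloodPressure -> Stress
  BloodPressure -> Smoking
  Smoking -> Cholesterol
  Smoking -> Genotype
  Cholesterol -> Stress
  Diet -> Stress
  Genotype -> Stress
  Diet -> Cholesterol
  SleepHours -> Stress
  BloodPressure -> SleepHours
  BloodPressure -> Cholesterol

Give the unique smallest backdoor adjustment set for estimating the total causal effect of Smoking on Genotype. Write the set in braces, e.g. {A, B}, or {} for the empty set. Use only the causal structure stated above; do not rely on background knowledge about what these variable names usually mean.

{}

Variables eligible for adjustment (non-descendants of Smoking, excluding Smoking and Genotype): {BloodPressure, Diet, SleepHours}.
Backdoor paths from Smoking to Genotype:
  P1: Smoking <- BloodPressure -> SleepHours -> Diet -> Cholesterol -> Stress <- Genotype
  P2: Smoking <- BloodPressure -> SleepHours -> Diet -> Stress <- Genotype
  P3: Smoking <- BloodPressure -> SleepHours -> Stress <- Genotype
  P4: Smoking <- BloodPressure -> Cholesterol <- Diet <- SleepHours -> Stress <- Genotype
  P5: Smoking <- BloodPressure -> Cholesterol <- Diet -> Stress <- Genotype
  P6: Smoking <- BloodPressure -> Cholesterol -> Stress <- Genotype
  P7: Smoking <- BloodPressure -> Stress <- Genotype
Each backdoor path contains an unconditioned collider, so every path is already blocked with the empty conditioning set:
  P1: blocked at collider Stress (neither it nor any descendant is in the conditioning set).
  P2: blocked at collider Stress (neither it nor any descendant is in the conditioning set).
  P3: blocked at collider Stress (neither it nor any descendant is in the conditioning set).
  P4: blocked at collider Cholesterol (neither it nor any descendant is in the conditioning set).
  P5: blocked at collider Cholesterol (neither it nor any descendant is in the conditioning set).
  P6: blocked at collider Stress (neither it nor any descendant is in the conditioning set).
  P7: blocked at collider Stress (neither it nor any descendant is in the conditioning set).
The empty set is therefore the unique smallest valid set.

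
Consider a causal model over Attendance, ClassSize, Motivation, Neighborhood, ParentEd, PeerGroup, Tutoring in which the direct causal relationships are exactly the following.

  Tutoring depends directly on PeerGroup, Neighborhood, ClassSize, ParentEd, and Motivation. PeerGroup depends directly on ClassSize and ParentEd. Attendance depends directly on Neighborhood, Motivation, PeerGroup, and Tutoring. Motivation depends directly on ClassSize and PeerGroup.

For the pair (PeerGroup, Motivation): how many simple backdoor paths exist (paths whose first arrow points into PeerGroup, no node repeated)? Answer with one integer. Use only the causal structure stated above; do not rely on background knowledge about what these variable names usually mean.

8

A backdoor path from PeerGroup to Motivation is any simple undirected path whose first edge points into PeerGroup (i.e. leaves PeerGroup via a parent).
Parents of PeerGroup: {ClassSize, ParentEd}.
Enumerating:
  P1: PeerGroup <- ClassSize -> Motivation
  P2: PeerGroup <- ClassSize -> Tutoring <- Neighborhood -> Attendance <- Motivation
  P3: PeerGroup <- ClassSize -> Tutoring <- Motivation
  P4: PeerGroup <- ClassSize -> Tutoring -> Attendance <- Motivation
  P5: PeerGroup <- ParentEd -> Tutoring <- ClassSize -> Motivation
  P6: PeerGroup <- ParentEd -> Tutoring <- Neighborhood -> Attendance <- Motivation
  P7: PeerGroup <- ParentEd -> Tutoring <- Motivation
  P8: PeerGroup <- ParentEd -> Tutoring -> Attendance <- Motivation
That exhausts the simple backdoor paths. Count: 8.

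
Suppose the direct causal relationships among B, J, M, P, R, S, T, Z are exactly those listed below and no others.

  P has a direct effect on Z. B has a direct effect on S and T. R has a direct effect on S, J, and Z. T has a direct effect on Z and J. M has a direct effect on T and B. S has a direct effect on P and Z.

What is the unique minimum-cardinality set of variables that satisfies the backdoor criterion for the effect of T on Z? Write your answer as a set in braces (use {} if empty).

{B}

Variables eligible for adjustment (non-descendants of T, excluding T and Z): {B, M, P, R, S}.
Backdoor paths from T to Z:
  P1: T <- M -> B -> S <- R -> Z
  P2: T <- M -> B -> S -> P -> Z
  P3: T <- M -> B -> S -> Z
  P4: T <- B -> S <- R -> Z
  P5: T <- B -> S -> P -> Z
  P6: T <- B -> S -> Z
The empty set is not sufficient: P2 (T <- M -> B -> S -> P -> Z) has no collider blocking it and no conditioned non-collider, so it is open.
Try {B}:
  P1: blocked at chain node B ∈ conditioning set.
  P2: blocked at chain node B ∈ conditioning set.
  P3: blocked at chain node B ∈ conditioning set.
  P4: blocked at fork node B ∈ conditioning set.
  P5: blocked at fork node B ∈ conditioning set.
  P6: blocked at fork node B ∈ conditioning set.
{B} contains no descendant of T and blocks every backdoor path.
No other singleton works — e.g. {M} leaves P5 open — so {B} is the unique smallest valid adjustment set.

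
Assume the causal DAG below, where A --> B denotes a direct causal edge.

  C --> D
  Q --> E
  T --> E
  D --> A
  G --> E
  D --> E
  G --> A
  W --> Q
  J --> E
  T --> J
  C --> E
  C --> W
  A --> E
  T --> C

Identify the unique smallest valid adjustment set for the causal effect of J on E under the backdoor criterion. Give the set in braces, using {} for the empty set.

Variables eligible for adjustment (non-descendants of J, excluding J and E): {A, C, D, G, Q, T, W}.
Backdoor paths from J to E:
  P1: J <- T -> C -> D -> A <- G -> E
  P2: J <- T -> C -> D -> A -> E
  P3: J <- T -> C -> D -> E
  P4: J <- T -> C -> W -> Q -> E
  P5: J <- T -> C -> E
  P6: J <- T -> E
The empty set is not sufficient: P2 (J <- T -> C -> D -> A -> E) has no collider blocking it and no conditioned non-collider, so it is open.
Try {T}:
  P1: blocked at fork node T ∈ conditioning set.
  P2: blocked at fork node T ∈ conditioning set.
  P3: blocked at fork node T ∈ conditioning set.
  P4: blocked at fork node T ∈ conditioning set.
  P5: blocked at fork node T ∈ conditioning set.
  P6: blocked at fork node T ∈ conditioning set.
{T} contains no descendant of J and blocks every backdoor path.
No other singleton works — e.g. {G} leaves P2 open — so {T} is the unique smallest valid adjustment set.

{T}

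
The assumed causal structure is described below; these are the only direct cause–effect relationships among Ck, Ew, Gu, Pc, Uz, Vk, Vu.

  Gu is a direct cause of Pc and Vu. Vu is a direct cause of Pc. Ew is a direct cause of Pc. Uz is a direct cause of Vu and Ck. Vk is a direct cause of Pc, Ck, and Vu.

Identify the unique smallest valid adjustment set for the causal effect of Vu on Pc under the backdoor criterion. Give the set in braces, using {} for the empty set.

{Gu, Vk}

Variables eligible for adjustment (non-descendants of Vu, excluding Vu and Pc): {Ck, Ew, Gu, Uz, Vk}.
Backdoor paths from Vu to Pc:
  P1: Vu <- Vk -> Pc
  P2: Vu <- Gu -> Pc
  P3: Vu <- Uz -> Ck <- Vk -> Pc
The empty set is not sufficient: P1 (Vu <- Vk -> Pc) has no collider blocking it and no conditioned non-collider, so it is open.
Try {Gu, Vk}:
  P1: blocked at fork node Vk ∈ conditioning set.
  P2: blocked at fork node Gu ∈ conditioning set.
  P3: blocked at collider Ck (neither it nor any descendant is in the conditioning set).
{Gu, Vk} contains no descendant of Vu and blocks every backdoor path.
Every element of {Gu, Vk} is needed (dropping Gu leaves P2 open; dropping Vk leaves P1 open), so no proper subset is valid.
Among all size-2 subsets of the eligible variables, only {Gu, Vk} blocks every backdoor path, so it is the unique smallest valid adjustment set.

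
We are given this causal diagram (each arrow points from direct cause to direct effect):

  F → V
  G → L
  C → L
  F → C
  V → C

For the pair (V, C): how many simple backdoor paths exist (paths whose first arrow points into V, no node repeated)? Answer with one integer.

1

A backdoor path from V to C is any simple undirected path whose first edge points into V (i.e. leaves V via a parent).
Parents of V: {F}.
Enumerating:
  P1: V <- F -> C
That exhausts the simple backdoor paths. Count: 1.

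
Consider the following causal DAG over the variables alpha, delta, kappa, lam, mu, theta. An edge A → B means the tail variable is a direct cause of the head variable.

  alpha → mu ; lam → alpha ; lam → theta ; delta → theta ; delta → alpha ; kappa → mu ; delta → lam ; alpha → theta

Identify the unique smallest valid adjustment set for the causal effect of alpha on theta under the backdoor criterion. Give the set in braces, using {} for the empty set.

Variables eligible for adjustment (non-descendants of alpha, excluding alpha and theta): {delta, kappa, lam}.
Backdoor paths from alpha to theta:
  P1: alpha <- delta -> lam -> theta
  P2: alpha <- delta -> theta
  P3: alpha <- lam <- delta -> theta
  P4: alpha <- lam -> theta
The empty set is not sufficient: P1 (alpha <- delta -> lam -> theta) has no collider blocking it and no conditioned non-collider, so it is open.
Try {delta, lam}:
  P1: blocked at fork node delta ∈ conditioning set.
  P2: blocked at fork node delta ∈ conditioning set.
  P3: blocked at chain node lam ∈ conditioning set.
  P4: blocked at fork node lam ∈ conditioning set.
{delta, lam} contains no descendant of alpha and blocks every backdoor path.
Every element of {delta, lam} is needed (dropping delta leaves P2 open; dropping lam leaves P4 open), so no proper subset is valid.
Among all size-2 subsets of the eligible variables, only {delta, lam} blocks every backdoor path, so it is the unique smallest valid adjustment set.

{delta, lam}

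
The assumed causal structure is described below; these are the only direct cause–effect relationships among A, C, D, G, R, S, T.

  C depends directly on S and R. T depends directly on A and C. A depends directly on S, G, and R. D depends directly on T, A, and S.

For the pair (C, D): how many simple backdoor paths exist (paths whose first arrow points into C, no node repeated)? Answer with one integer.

A backdoor path from C to D is any simple undirected path whose first edge points into C (i.e. leaves C via a parent).
Parents of C: {R, S}.
Enumerating:
  P1: C <- S -> A -> T -> D
  P2: C <- S -> A -> D
  P3: C <- S -> D
  P4: C <- R -> A <- S -> D
  P5: C <- R -> A -> T -> D
  P6: C <- R -> A -> D
That exhausts the simple backdoor paths. Count: 6.

6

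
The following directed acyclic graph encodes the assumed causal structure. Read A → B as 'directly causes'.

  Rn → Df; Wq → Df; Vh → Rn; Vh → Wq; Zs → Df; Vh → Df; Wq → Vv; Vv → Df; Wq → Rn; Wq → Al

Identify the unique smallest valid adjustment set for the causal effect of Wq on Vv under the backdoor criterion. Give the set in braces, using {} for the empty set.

{}

Variables eligible for adjustment (non-descendants of Wq, excluding Wq and Vv): {Vh, Zs}.
Backdoor paths from Wq to Vv:
  P1: Wq <- Vh -> Rn -> Df <- Vv
  P2: Wq <- Vh -> Df <- Vv
Each backdoor path contains an unconditioned collider, so every path is already blocked with the empty conditioning set:
  P1: blocked at collider Df (neither it nor any descendant is in the conditioning set).
  P2: blocked at collider Df (neither it nor any descendant is in the conditioning set).
The empty set is therefore the unique smallest valid set.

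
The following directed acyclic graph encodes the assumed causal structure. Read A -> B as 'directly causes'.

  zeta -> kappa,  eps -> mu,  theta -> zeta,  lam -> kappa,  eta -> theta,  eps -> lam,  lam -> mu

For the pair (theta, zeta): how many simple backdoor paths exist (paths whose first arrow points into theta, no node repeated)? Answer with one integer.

0

A backdoor path from theta to zeta is any simple undirected path whose first edge points into theta (i.e. leaves theta via a parent).
Parents of theta: {eta}.
No simple path from any parent of theta reaches zeta without revisiting theta, so there are no backdoor paths.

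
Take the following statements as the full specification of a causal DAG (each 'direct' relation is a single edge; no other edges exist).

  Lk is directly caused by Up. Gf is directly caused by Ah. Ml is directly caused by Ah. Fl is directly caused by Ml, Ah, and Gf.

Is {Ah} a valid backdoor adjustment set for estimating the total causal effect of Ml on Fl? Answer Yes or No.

Yes

Backdoor paths from Ml to Fl (paths whose first edge points into Ml):
  P1: Ml <- Ah -> Gf -> Fl
  P2: Ml <- Ah -> Fl
Condition 1 (no descendant of Ml in the set): holds — descendants of Ml are {Fl}; none are in {Ah}.
Condition 2 (every backdoor path blocked by {Ah}):
  P1: blocked at fork node Ah ∈ conditioning set.
  P2: blocked at fork node Ah ∈ conditioning set.
{Ah} satisfies the backdoor criterion.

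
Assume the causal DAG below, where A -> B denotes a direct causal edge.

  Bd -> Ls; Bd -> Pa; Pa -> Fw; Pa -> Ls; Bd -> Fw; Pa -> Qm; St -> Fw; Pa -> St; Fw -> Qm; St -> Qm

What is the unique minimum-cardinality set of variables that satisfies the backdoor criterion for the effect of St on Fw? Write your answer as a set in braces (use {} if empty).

Variables eligible for adjustment (non-descendants of St, excluding St and Fw): {Bd, Ls, Pa}.
Backdoor paths from St to Fw:
  P1: St <- Pa <- Bd -> Fw
  P2: St <- Pa -> Ls <- Bd -> Fw
  P3: St <- Pa -> Fw
  P4: St <- Pa -> Qm <- Fw
The empty set is not sufficient: P1 (St <- Pa <- Bd -> Fw) has no collider blocking it and no conditioned non-collider, so it is open.
Try {Pa}:
  P1: blocked at chain node Pa ∈ conditioning set.
  P2: blocked at fork node Pa ∈ conditioning set.
  P3: blocked at fork node Pa ∈ conditioning set.
  P4: blocked at fork node Pa ∈ conditioning set.
{Pa} contains no descendant of St and blocks every backdoor path.
No other singleton works — e.g. {Bd} leaves P3 open — so {Pa} is the unique smallest valid adjustment set.

{Pa}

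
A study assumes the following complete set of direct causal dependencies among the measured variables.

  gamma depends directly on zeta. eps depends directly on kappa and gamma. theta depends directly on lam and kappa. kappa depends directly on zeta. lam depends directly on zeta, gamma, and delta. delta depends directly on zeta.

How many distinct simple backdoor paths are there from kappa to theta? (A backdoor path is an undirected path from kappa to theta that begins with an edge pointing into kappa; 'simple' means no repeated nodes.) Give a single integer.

A backdoor path from kappa to theta is any simple undirected path whose first edge points into kappa (i.e. leaves kappa via a parent).
Parents of kappa: {zeta}.
Enumerating:
  P1: kappa <- zeta -> delta -> lam -> theta
  P2: kappa <- zeta -> gamma -> lam -> theta
  P3: kappa <- zeta -> lam -> theta
That exhausts the simple backdoor paths. Count: 3.

3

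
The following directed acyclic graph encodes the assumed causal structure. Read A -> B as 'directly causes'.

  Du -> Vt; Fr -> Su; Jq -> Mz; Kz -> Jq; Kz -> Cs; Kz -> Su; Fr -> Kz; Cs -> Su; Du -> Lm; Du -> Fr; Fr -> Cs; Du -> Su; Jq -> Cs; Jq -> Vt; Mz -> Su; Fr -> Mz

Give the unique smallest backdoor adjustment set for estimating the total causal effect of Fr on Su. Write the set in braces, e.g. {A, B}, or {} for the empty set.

Variables eligible for adjustment (non-descendants of Fr, excluding Fr and Su): {Du, Lm}.
Backdoor paths from Fr to Su:
  P1: Fr <- Du -> Vt <- Jq <- Kz -> Cs -> Su
  P2: Fr <- Du -> Vt <- Jq <- Kz -> Su
  P3: Fr <- Du -> Vt <- Jq -> Cs <- Kz -> Su
  P4: Fr <- Du -> Vt <- Jq -> Cs -> Su
  P5: Fr <- Du -> Vt <- Jq -> Mz -> Su
  P6: Fr <- Du -> Su
The empty set is not sufficient: P6 (Fr <- Du -> Su) has no collider blocking it and no conditioned non-collider, so it is open.
Try {Du}:
  P1: blocked at fork node Du ∈ conditioning set.
  P2: blocked at fork node Du ∈ conditioning set.
  P3: blocked at fork node Du ∈ conditioning set.
  P4: blocked at fork node Du ∈ conditioning set.
  P5: blocked at fork node Du ∈ conditioning set.
  P6: blocked at fork node Du ∈ conditioning set.
{Du} contains no descendant of Fr and blocks every backdoor path.
No other singleton works — e.g. {Lm} leaves P6 open — so {Du} is the unique smallest valid adjustment set.

{Du}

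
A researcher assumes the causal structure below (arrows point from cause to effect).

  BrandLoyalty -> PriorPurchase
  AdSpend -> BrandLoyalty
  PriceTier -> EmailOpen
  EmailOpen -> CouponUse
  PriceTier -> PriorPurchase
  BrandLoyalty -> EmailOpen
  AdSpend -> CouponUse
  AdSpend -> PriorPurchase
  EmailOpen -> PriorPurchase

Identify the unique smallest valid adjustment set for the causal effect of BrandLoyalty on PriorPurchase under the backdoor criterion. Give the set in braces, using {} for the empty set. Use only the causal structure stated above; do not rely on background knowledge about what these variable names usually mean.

{AdSpend}

Variables eligible for adjustment (non-descendants of BrandLoyalty, excluding BrandLoyalty and PriorPurchase): {AdSpend, PriceTier}.
Backdoor paths from BrandLoyalty to PriorPurchase:
  P1: BrandLoyalty <- AdSpend -> CouponUse <- EmailOpen <- PriceTier -> PriorPurchase
  P2: BrandLoyalty <- AdSpend -> CouponUse <- EmailOpen -> PriorPurchase
  P3: BrandLoyalty <- AdSpend -> PriorPurchase
The empty set is not sufficient: P3 (BrandLoyalty <- AdSpend -> PriorPurchase) has no collider blocking it and no conditioned non-collider, so it is open.
Try {AdSpend}:
  P1: blocked at fork node AdSpend ∈ conditioning set.
  P2: blocked at fork node AdSpend ∈ conditioning set.
  P3: blocked at fork node AdSpend ∈ conditioning set.
{AdSpend} contains no descendant of BrandLoyalty and blocks every backdoor path.
No other singleton works — e.g. {PriceTier} leaves P3 open — so {AdSpend} is the unique smallest valid adjustment set.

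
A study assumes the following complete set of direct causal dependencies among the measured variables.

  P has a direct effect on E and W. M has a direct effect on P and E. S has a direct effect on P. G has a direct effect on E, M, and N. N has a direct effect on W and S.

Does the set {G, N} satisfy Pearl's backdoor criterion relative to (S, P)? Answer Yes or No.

Yes

Backdoor paths from S to P (paths whose first edge points into S):
  P1: S <- N <- G -> M -> P
  P2: S <- N <- G -> M -> E <- P
  P3: S <- N <- G -> E <- M -> P
  P4: S <- N <- G -> E <- P
  P5: S <- N -> W <- P
Condition 1 (no descendant of S in the set): holds — descendants of S are {E, P, W}; none are in {G, N}.
Condition 2 (every backdoor path blocked by {G, N}):
  P1: blocked at chain node N ∈ conditioning set.
  P2: blocked at chain node N ∈ conditioning set.
  P3: blocked at chain node N ∈ conditioning set.
  P4: blocked at chain node N ∈ conditioning set.
  P5: blocked at fork node N ∈ conditioning set.
{G, N} satisfies the backdoor criterion.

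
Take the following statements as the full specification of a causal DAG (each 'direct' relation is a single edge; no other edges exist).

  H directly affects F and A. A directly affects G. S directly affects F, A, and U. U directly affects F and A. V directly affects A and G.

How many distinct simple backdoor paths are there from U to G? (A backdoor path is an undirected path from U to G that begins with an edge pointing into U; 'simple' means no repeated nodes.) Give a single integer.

4

A backdoor path from U to G is any simple undirected path whose first edge points into U (i.e. leaves U via a parent).
Parents of U: {S}.
Enumerating:
  P1: U <- S -> A <- V -> G
  P2: U <- S -> A -> G
  P3: U <- S -> F <- H -> A <- V -> G
  P4: U <- S -> F <- H -> A -> G
That exhausts the simple backdoor paths. Count: 4.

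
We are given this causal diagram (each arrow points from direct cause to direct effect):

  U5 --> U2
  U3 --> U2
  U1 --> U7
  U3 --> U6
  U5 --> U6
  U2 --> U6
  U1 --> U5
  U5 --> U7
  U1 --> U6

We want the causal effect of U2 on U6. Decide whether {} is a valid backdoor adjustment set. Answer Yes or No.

Backdoor paths from U2 to U6 (paths whose first edge points into U2):
  P1: U2 <- U5 <- U1 -> U6
  P2: U2 <- U5 -> U7 <- U1 -> U6
  P3: U2 <- U5 -> U6
  P4: U2 <- U3 -> U6
Condition 1 (no descendant of U2 in the set): holds — descendants of U2 are {U6}; none are in {}.
Condition 2 (every backdoor path blocked by {}):
  P1: open — no interior node is in the conditioning set.
  P2: blocked at collider U7 (neither it nor any descendant is in the conditioning set).
  P3: open — no interior node is in the conditioning set.
  P4: open — no interior node is in the conditioning set.
{} does not satisfy the backdoor criterion.

No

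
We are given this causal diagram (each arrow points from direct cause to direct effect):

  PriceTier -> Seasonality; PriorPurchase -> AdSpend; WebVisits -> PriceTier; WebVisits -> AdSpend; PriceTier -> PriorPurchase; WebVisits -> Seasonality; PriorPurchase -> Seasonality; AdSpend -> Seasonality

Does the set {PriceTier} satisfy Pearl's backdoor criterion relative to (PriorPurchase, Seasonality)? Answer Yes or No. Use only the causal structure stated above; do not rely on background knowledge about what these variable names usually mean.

Yes

Backdoor paths from PriorPurchase to Seasonality (paths whose first edge points into PriorPurchase):
  P1: PriorPurchase <- PriceTier <- WebVisits -> AdSpend -> Seasonality
  P2: PriorPurchase <- PriceTier <- WebVisits -> Seasonality
  P3: PriorPurchase <- PriceTier -> Seasonality
Condition 1 (no descendant of PriorPurchase in the set): holds — descendants of PriorPurchase are {AdSpend, Seasonality}; none are in {PriceTier}.
Condition 2 (every backdoor path blocked by {PriceTier}):
  P1: blocked at chain node PriceTier ∈ conditioning set.
  P2: blocked at chain node PriceTier ∈ conditioning set.
  P3: blocked at fork node PriceTier ∈ conditioning set.
{PriceTier} satisfies the backdoor criterion.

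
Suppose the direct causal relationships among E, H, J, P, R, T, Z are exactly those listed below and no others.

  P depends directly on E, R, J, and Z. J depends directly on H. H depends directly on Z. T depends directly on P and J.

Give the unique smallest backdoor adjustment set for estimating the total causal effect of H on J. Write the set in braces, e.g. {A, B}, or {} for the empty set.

{}

Variables eligible for adjustment (non-descendants of H, excluding H and J): {E, R, Z}.
Backdoor paths from H to J:
  P1: H <- Z -> P <- J
  P2: H <- Z -> P -> T <- J
Each backdoor path contains an unconditioned collider, so every path is already blocked with the empty conditioning set:
  P1: blocked at collider P (neither it nor any descendant is in the conditioning set).
  P2: blocked at collider T (neither it nor any descendant is in the conditioning set).
The empty set is therefore the unique smallest valid set.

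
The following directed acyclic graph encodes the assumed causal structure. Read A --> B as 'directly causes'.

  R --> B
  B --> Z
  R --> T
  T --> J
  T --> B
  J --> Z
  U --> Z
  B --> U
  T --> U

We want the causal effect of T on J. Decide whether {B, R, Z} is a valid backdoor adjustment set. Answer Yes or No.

No

Backdoor paths from T to J (paths whose first edge points into T):
  P1: T <- R -> B -> U -> Z <- J
  P2: T <- R -> B -> Z <- J
Condition 1 (no descendant of T in the set): FAILS — B and Z are descendants of T.
Condition 2 (every backdoor path blocked by {B, R, Z}):
  P1: blocked at fork node R ∈ conditioning set.
  P2: blocked at fork node R ∈ conditioning set.
{B, R, Z} does not satisfy the backdoor criterion.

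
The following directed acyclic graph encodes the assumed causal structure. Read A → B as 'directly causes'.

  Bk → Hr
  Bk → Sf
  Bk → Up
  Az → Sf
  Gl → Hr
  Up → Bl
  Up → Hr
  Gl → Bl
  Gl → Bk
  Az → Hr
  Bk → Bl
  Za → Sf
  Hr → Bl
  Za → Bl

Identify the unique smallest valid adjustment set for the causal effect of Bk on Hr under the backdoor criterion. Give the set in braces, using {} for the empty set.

Variables eligible for adjustment (non-descendants of Bk, excluding Bk and Hr): {Az, Gl, Za}.
Backdoor paths from Bk to Hr:
  P1: Bk <- Gl -> Hr
  P2: Bk <- Gl -> Bl <- Up -> Hr
  P3: Bk <- Gl -> Bl <- Za -> Sf <- Az -> Hr
  P4: Bk <- Gl -> Bl <- Hr
The empty set is not sufficient: P1 (Bk <- Gl -> Hr) has no collider blocking it and no conditioned non-collider, so it is open.
Try {Gl}:
  P1: blocked at fork node Gl ∈ conditioning set.
  P2: blocked at fork node Gl ∈ conditioning set.
  P3: blocked at fork node Gl ∈ conditioning set.
  P4: blocked at fork node Gl ∈ conditioning set.
{Gl} contains no descendant of Bk and blocks every backdoor path.
No other singleton works — e.g. {Za} leaves P1 open — so {Gl} is the unique smallest valid adjustment set.

{Gl}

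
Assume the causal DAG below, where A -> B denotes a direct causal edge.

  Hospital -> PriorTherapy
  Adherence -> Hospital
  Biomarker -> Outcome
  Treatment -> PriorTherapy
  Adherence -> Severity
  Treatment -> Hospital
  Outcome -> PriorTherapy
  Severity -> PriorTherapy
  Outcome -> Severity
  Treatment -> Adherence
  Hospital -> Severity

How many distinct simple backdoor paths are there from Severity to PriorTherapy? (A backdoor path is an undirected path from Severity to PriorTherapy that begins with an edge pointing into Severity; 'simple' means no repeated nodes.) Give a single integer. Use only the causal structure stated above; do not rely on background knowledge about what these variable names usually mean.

8

A backdoor path from Severity to PriorTherapy is any simple undirected path whose first edge points into Severity (i.e. leaves Severity via a parent).
Parents of Severity: {Adherence, Hospital, Outcome}.
Enumerating:
  P1: Severity <- Adherence <- Treatment -> Hospital -> PriorTherapy
  P2: Severity <- Adherence <- Treatment -> PriorTherapy
  P3: Severity <- Adherence -> Hospital <- Treatment -> PriorTherapy
  P4: Severity <- Adherence -> Hospital -> PriorTherapy
  P5: Severity <- Outcome -> PriorTherapy
  P6: Severity <- Hospital <- Treatment -> PriorTherapy
  P7: Severity <- Hospital <- Adherence <- Treatment -> PriorTherapy
  P8: Severity <- Hospital -> PriorTherapy
That exhausts the simple backdoor paths. Count: 8.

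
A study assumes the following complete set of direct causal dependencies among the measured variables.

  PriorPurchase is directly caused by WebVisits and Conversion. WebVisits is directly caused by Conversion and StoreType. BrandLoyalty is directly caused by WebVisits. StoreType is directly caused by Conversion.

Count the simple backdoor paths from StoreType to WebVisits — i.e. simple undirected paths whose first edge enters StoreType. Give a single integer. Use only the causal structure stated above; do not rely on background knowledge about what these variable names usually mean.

2

A backdoor path from StoreType to WebVisits is any simple undirected path whose first edge points into StoreType (i.e. leaves StoreType via a parent).
Parents of StoreType: {Conversion}.
Enumerating:
  P1: StoreType <- Conversion -> WebVisits
  P2: StoreType <- Conversion -> PriorPurchase <- WebVisits
That exhausts the simple backdoor paths. Count: 2.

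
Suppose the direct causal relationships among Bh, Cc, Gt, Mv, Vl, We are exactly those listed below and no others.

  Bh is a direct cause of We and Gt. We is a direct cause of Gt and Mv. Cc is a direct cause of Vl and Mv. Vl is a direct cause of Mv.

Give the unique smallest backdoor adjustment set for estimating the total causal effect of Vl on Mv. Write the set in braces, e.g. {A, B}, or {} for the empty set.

Variables eligible for adjustment (non-descendants of Vl, excluding Vl and Mv): {Bh, Cc, Gt, We}.
Backdoor paths from Vl to Mv:
  P1: Vl <- Cc -> Mv
The empty set is not sufficient: P1 (Vl <- Cc -> Mv) has no collider blocking it and no conditioned non-collider, so it is open.
Try {Cc}:
  P1: blocked at fork node Cc ∈ conditioning set.
{Cc} contains no descendant of Vl and blocks every backdoor path.
No other singleton works — e.g. {Bh} leaves P1 open — so {Cc} is the unique smallest valid adjustment set.

{Cc}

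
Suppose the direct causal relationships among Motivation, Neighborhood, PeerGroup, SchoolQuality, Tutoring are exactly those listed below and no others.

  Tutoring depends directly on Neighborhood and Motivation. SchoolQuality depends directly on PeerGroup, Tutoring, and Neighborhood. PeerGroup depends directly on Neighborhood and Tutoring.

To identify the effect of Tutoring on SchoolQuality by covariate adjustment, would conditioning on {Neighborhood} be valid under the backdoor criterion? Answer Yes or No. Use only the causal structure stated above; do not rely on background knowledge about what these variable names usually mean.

Yes

Backdoor paths from Tutoring to SchoolQuality (paths whose first edge points into Tutoring):
  P1: Tutoring <- Neighborhood -> PeerGroup -> SchoolQuality
  P2: Tutoring <- Neighborhood -> SchoolQuality
Condition 1 (no descendant of Tutoring in the set): holds — descendants of Tutoring are {PeerGroup, SchoolQuality}; none are in {Neighborhood}.
Condition 2 (every backdoor path blocked by {Neighborhood}):
  P1: blocked at fork node Neighborhood ∈ conditioning set.
  P2: blocked at fork node Neighborhood ∈ conditioning set.
{Neighborhood} satisfies the backdoor criterion.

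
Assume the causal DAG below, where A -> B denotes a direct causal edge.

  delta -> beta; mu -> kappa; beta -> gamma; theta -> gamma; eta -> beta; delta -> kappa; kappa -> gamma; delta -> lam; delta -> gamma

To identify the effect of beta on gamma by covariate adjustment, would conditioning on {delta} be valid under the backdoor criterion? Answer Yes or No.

Backdoor paths from beta to gamma (paths whose first edge points into beta):
  P1: beta <- delta -> kappa -> gamma
  P2: beta <- delta -> gamma
Condition 1 (no descendant of beta in the set): holds — descendants of beta are {gamma}; none are in {delta}.
Condition 2 (every backdoor path blocked by {delta}):
  P1: blocked at fork node delta ∈ conditioning set.
  P2: blocked at fork node delta ∈ conditioning set.
{delta} satisfies the backdoor criterion.

Yes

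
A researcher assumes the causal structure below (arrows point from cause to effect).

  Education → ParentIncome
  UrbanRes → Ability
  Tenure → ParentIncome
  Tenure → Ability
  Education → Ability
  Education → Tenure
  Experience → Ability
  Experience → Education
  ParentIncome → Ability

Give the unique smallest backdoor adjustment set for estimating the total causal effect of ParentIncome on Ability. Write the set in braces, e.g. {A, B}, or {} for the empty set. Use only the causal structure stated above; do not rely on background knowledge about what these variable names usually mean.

{Education, Tenure}

Variables eligible for adjustment (non-descendants of ParentIncome, excluding ParentIncome and Ability): {Education, Experience, Tenure, UrbanRes}.
Backdoor paths from ParentIncome to Ability:
  P1: ParentIncome <- Education <- Experience -> Ability
  P2: ParentIncome <- Education -> Tenure -> Ability
  P3: ParentIncome <- Education -> Ability
  P4: ParentIncome <- Tenure <- Education <- Experience -> Ability
  P5: ParentIncome <- Tenure <- Education -> Ability
  P6: ParentIncome <- Tenure -> Ability
The empty set is not sufficient: P1 (ParentIncome <- Education <- Experience -> Ability) has no collider blocking it and no conditioned non-collider, so it is open.
Try {Education, Tenure}:
  P1: blocked at chain node Education ∈ conditioning set.
  P2: blocked at fork node Education ∈ conditioning set.
  P3: blocked at fork node Education ∈ conditioning set.
  P4: blocked at chain node Tenure ∈ conditioning set.
  P5: blocked at chain node Tenure ∈ conditioning set.
  P6: blocked at fork node Tenure ∈ conditioning set.
{Education, Tenure} contains no descendant of ParentIncome and blocks every backdoor path.
Every element of {Education, Tenure} is needed (dropping Education leaves P1 open; dropping Tenure leaves P6 open), so no proper subset is valid.
Among all size-2 subsets of the eligible variables, only {Education, Tenure} blocks every backdoor path, so it is the unique smallest valid adjustment set.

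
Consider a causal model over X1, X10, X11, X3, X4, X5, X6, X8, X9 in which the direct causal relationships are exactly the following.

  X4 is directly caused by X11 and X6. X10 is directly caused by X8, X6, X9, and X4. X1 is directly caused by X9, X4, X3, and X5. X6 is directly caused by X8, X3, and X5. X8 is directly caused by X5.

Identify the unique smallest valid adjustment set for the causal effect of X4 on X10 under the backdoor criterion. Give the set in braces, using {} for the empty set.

Variables eligible for adjustment (non-descendants of X4, excluding X4 and X10): {X11, X3, X5, X6, X8, X9}.
Backdoor paths from X4 to X10:
  P1: X4 <- X6 <- X3 -> X1 <- X5 -> X8 -> X10
  P2: X4 <- X6 <- X3 -> X1 <- X9 -> X10
  P3: X4 <- X6 <- X5 -> X8 -> X10
  P4: X4 <- X6 <- X5 -> X1 <- X9 -> X10
  P5: X4 <- X6 <- X8 <- X5 -> X1 <- X9 -> X10
  P6: X4 <- X6 <- X8 -> X10
  P7: X4 <- X6 -> X10
The empty set is not sufficient: P3 (X4 <- X6 <- X5 -> X8 -> X10) has no collider blocking it and no conditioned non-collider, so it is open.
Try {X6}:
  P1: blocked at chain node X6 ∈ conditioning set.
  P2: blocked at chain node X6 ∈ conditioning set.
  P3: blocked at chain node X6 ∈ conditioning set.
  P4: blocked at chain node X6 ∈ conditioning set.
  P5: blocked at chain node X6 ∈ conditioning set.
  P6: blocked at chain node X6 ∈ conditioning set.
  P7: blocked at fork node X6 ∈ conditioning set.
{X6} contains no descendant of X4 and blocks every backdoor path.
No other singleton works — e.g. {X3} leaves P3 open — so {X6} is the unique smallest valid adjustment set.

{X6}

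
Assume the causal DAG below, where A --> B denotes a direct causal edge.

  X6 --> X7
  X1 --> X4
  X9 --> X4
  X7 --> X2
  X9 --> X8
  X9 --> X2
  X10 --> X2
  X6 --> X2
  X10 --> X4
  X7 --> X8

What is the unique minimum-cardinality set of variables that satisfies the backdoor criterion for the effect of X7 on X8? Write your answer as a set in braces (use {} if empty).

{}

Variables eligible for adjustment (non-descendants of X7, excluding X7 and X8): {X1, X10, X4, X6, X9}.
Backdoor paths from X7 to X8:
  P1: X7 <- X6 -> X2 <- X9 -> X8
  P2: X7 <- X6 -> X2 <- X10 -> X4 <- X9 -> X8
Each backdoor path contains an unconditioned collider, so every path is already blocked with the empty conditioning set:
  P1: blocked at collider X2 (neither it nor any descendant is in the conditioning set).
  P2: blocked at collider X2 (neither it nor any descendant is in the conditioning set).
The empty set is therefore the unique smallest valid set.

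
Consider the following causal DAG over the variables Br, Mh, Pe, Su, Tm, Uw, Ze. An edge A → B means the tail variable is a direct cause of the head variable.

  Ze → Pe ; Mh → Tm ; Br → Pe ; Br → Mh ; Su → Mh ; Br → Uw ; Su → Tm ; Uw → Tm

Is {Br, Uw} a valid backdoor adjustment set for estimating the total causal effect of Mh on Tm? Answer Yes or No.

Backdoor paths from Mh to Tm (paths whose first edge points into Mh):
  P1: Mh <- Su -> Tm
  P2: Mh <- Br -> Uw -> Tm
Condition 1 (no descendant of Mh in the set): holds — descendants of Mh are {Tm}; none are in {Br, Uw}.
Condition 2 (every backdoor path blocked by {Br, Uw}):
  P1: open — no interior node is in the conditioning set.
  P2: blocked at fork node Br ∈ conditioning set.
{Br, Uw} does not satisfy the backdoor criterion.

No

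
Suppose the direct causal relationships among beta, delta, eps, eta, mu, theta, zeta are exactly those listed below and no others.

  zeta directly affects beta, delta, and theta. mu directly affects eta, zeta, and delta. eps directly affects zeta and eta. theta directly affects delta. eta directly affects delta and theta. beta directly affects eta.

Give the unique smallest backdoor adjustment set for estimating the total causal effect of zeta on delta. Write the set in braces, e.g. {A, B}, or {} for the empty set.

{eps, mu}

Variables eligible for adjustment (non-descendants of zeta, excluding zeta and delta): {eps, mu}.
Backdoor paths from zeta to delta:
  P1: zeta <- eps -> eta <- mu -> delta
  P2: zeta <- eps -> eta -> theta -> delta
  P3: zeta <- eps -> eta -> delta
  P4: zeta <- mu -> eta -> theta -> delta
  P5: zeta <- mu -> eta -> delta
  P6: zeta <- mu -> delta
The empty set is not sufficient: P2 (zeta <- eps -> eta -> theta -> delta) has no collider blocking it and no conditioned non-collider, so it is open.
Try {eps, mu}:
  P1: blocked at fork node eps ∈ conditioning set.
  P2: blocked at fork node eps ∈ conditioning set.
  P3: blocked at fork node eps ∈ conditioning set.
  P4: blocked at fork node mu ∈ conditioning set.
  P5: blocked at fork node mu ∈ conditioning set.
  P6: blocked at fork node mu ∈ conditioning set.
{eps, mu} contains no descendant of zeta and blocks every backdoor path.
Every element of {eps, mu} is needed (dropping eps leaves P2 open; dropping mu leaves P4 open), so no proper subset is valid.
Among all size-2 subsets of the eligible variables, only {eps, mu} blocks every backdoor path, so it is the unique smallest valid adjustment set.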